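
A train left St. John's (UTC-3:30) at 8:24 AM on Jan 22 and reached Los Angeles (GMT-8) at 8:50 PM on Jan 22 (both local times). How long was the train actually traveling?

16 hours 56 minutes

Departure in UTC: 8:24 AM + 3:30 = 11:54 AM on Jan 22.
Arrival in UTC: 8:50 PM + 8:00 = 4:50 AM on Jan 23.
Elapsed = 4:50 AM − 11:54 AM (+1 day) = 16 hours 56 minutes.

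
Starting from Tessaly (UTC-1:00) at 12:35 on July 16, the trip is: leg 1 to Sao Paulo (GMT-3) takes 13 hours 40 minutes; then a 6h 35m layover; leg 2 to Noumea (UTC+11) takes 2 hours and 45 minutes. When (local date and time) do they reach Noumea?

Convert departure to UTC: 12:35 + 1:00 = 13:35 UTC on Jul 16.
Add 13 hours and 40 minutes leg 1 → 03:15 UTC (Jul 17).
Add 6 hours and 35 minutes layover in Sao Paulo → 09:50 UTC.
Add 2 hours and 45 minutes leg 2 → 12:35 UTC.
Noumea is UTC+11:00, so local arrival = 12:35 + 11:00 = 23:35 on Jul 17.

23:35 on July 17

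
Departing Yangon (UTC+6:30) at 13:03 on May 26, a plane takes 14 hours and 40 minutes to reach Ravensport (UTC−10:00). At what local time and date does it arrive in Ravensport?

11:13 on May 26

Convert departure to UTC: 13:03 − 6:30 = 06:33 UTC on May 26.
Add 14 hours 40 minutes travel time → 21:13 UTC.
Ravensport is UTC−10:00, so local arrival = 21:13 − 10:00 = 11:13 on May 26.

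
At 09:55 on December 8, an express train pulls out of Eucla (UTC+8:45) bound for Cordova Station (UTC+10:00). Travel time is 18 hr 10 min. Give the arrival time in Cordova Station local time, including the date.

Convert departure to UTC: 09:55 − 8:45 = 01:10 UTC on Dec 8.
Add 18 hours 10 minutes travel time → 19:20 UTC.
Cordova Station is UTC+10:00, so local arrival = 19:20 + 10:00 = 05:20 on Dec 9.

05:20 on December 9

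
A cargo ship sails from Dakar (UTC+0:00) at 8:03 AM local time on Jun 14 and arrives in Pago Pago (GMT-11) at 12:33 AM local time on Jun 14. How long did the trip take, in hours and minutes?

3 hours 30 minutes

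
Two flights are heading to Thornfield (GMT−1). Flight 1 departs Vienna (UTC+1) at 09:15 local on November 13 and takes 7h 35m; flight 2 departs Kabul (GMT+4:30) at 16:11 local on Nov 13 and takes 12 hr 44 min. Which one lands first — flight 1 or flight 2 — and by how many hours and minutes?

the first, by 8 hours 35 minutes

Flight 1 in UTC: 09:15 − 1:00 = 08:15 on Nov 13.
+7 hours and 35 minutes → arrive 15:50 UTC on Nov 13.
Flight 2 in UTC: 16:11 − 4:30 = 11:41 on Nov 13.
+12 hours and 44 minutes → arrive 00:25 UTC on Nov 14.
Flight 1 lands earlier by 8 hours 35 minutes.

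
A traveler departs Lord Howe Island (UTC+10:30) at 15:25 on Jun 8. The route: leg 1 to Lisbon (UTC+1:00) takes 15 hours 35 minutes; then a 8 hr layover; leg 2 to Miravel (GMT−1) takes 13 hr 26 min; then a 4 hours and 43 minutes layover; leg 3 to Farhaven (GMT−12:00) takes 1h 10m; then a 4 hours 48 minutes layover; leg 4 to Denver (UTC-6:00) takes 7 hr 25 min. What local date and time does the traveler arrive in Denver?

06:02 on June 10

Convert departure to UTC: 15:25 − 10:30 = 04:55 UTC on Jun 8.
Add 15 hours 35 minutes leg 1 → 20:30 UTC.
Add 8 hours layover in Lisbon → 04:30 UTC (Jun 9).
Add 13 hours and 26 minutes leg 2 → 17:56 UTC.
Add 4 hours 43 minutes layover in Miravel → 22:39 UTC.
Add 1 hour 10 minutes leg 3 → 23:49 UTC.
Add 4 hours 48 minutes layover in Farhaven → 04:37 UTC (Jun 10).
Add 7 hours and 25 minutes leg 4 → 12:02 UTC.
Denver is UTC−6:00, so local arrival = 12:02 − 6:00 = 06:02 on Jun 10.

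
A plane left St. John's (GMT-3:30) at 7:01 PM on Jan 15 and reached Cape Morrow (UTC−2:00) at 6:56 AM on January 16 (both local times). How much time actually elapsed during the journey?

10 hours 25 minutes

Cape Morrow is 1:30 ahead of St. John's.
Clock-face elapsed time (ignoring zones) is 11 hours 55 minutes.
Actual elapsed = 11 hours 55 minutes − 1:30 = 10 hours 25 minutes.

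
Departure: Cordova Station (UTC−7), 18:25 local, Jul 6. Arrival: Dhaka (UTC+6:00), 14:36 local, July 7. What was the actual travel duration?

Dhaka is 13:00 ahead of Cordova Station.
Clock-face elapsed time (ignoring zones) is 20 hours 11 minutes.
Actual elapsed = 20 hours 11 minutes − 13:00 = 7 hours 11 minutes.

7 hours 11 minutes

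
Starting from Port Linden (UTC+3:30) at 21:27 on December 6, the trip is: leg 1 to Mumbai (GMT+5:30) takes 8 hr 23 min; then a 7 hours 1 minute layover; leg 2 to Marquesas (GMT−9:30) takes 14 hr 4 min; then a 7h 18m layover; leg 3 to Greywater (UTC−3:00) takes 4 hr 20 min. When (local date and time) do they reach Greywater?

Convert departure to UTC: 21:27 − 3:30 = 17:57 UTC on Dec 6.
Add 8 hours and 23 minutes leg 1 → 02:20 UTC (Dec 7).
Add 7 hours and 1 minute layover in Mumbai → 09:21 UTC.
Add 14 hours and 4 minutes leg 2 → 23:25 UTC.
Add 7 hours and 18 minutes layover in Marquesas → 06:43 UTC (Dec 8).
Add 4 hours 20 minutes leg 3 → 11:03 UTC.
Greywater is UTC−3:00, so local arrival = 11:03 − 3:00 = 08:03 on Dec 8.

08:03 on Dec 8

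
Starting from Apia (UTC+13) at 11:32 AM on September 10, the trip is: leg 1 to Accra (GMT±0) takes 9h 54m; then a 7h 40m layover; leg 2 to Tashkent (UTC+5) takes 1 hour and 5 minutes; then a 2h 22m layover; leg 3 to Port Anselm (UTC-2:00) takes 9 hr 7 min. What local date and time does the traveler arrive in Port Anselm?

2:40 AM on September 11

Convert departure to UTC: 11:32 AM − 13:00 = 10:32 PM UTC on Sep 9.
Add 9 hours and 54 minutes leg 1 → 8:26 AM UTC (Sep 10).
Add 7 hours and 40 minutes layover in Accra → 4:06 PM UTC.
Add 1 hour 5 minutes leg 2 → 5:11 PM UTC.
Add 2 hours 22 minutes layover in Tashkent → 7:33 PM UTC.
Add 9 hours and 7 minutes leg 3 → 4:40 AM UTC (Sep 11).
Port Anselm is UTC−2:00, so local arrival = 4:40 AM − 2:00 = 2:40 AM on Sep 11.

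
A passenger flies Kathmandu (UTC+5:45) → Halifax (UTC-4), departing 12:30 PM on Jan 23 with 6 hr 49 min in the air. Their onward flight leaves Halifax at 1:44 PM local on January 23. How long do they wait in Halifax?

4 hours 10 minutes

Convert departure to UTC: 12:30 PM − 5:45 = 6:45 AM UTC on Jan 23.
Add 6 hours 49 minutes flight time → 1:34 PM UTC.
Halifax is UTC−4:00, so local arrival = 1:34 PM − 4:00 = 9:34 AM on Jan 23.
Layover = 1:44 PM − 9:34 AM = 4 hours 10 minutes.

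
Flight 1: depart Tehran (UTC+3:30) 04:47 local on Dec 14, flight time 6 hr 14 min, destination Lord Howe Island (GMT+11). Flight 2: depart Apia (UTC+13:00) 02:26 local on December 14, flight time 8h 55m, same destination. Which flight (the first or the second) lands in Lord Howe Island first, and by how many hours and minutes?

Flight 1 in UTC: 04:47 − 3:30 = 01:17 on Dec 14.
+6 hours and 14 minutes → arrive 07:31 UTC on Dec 14.
Flight 2 in UTC: 02:26 − 13:00 = 13:26 on Dec 13.
+8 hours 55 minutes → arrive 22:21 UTC on Dec 13.
Flight 2 lands earlier by 9 hours 10 minutes.

the second, by 9 hours 10 minutes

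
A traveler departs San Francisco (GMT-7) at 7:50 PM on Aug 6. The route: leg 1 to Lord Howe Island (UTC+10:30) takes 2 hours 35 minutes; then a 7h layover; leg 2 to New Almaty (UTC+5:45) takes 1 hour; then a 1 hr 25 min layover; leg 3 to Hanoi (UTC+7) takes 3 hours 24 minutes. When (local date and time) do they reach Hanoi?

Convert departure to UTC: 7:50 PM + 7:00 = 2:50 AM UTC on Aug 7.
Add 2 hours and 35 minutes leg 1 → 5:25 AM UTC.
Add 7 hours layover in Lord Howe Island → 12:25 PM UTC.
Add 1 hour leg 2 → 1:25 PM UTC.
Add 1 hour and 25 minutes layover in New Almaty → 2:50 PM UTC.
Add 3 hours 24 minutes leg 3 → 6:14 PM UTC.
Hanoi is UTC+7:00, so local arrival = 6:14 PM + 7:00 = 1:14 AM on Aug 8.

1:14 AM on August 8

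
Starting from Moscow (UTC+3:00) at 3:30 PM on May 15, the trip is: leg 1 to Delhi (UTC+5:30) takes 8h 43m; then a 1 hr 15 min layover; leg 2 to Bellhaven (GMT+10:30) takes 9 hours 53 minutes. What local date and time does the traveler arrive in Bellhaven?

6:51 PM on May 16

Convert departure to UTC: 3:30 PM − 3:00 = 12:30 PM UTC on May 15.
Add 8 hours 43 minutes leg 1 → 9:13 PM UTC.
Add 1 hour and 15 minutes layover in Delhi → 10:28 PM UTC.
Add 9 hours 53 minutes leg 2 → 8:21 AM UTC (May 16).
Bellhaven is UTC+10:30, so local arrival = 8:21 AM + 10:30 = 6:51 PM on May 16.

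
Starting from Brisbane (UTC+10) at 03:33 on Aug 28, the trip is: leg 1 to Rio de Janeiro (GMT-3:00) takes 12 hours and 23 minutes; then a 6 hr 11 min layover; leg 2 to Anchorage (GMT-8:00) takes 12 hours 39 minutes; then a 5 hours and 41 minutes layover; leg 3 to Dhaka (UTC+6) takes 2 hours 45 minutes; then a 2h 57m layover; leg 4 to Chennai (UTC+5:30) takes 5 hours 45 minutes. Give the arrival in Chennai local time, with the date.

Convert departure to UTC: 03:33 − 10:00 = 17:33 UTC on Aug 27.
Add 12 hours 23 minutes leg 1 → 05:56 UTC (Aug 28).
Add 6 hours and 11 minutes layover in Rio de Janeiro → 12:07 UTC.
Add 12 hours 39 minutes leg 2 → 00:46 UTC (Aug 29).
Add 5 hours 41 minutes layover in Anchorage → 06:27 UTC.
Add 2 hours and 45 minutes leg 3 → 09:12 UTC.
Add 2 hours and 57 minutes layover in Dhaka → 12:09 UTC.
Add 5 hours 45 minutes leg 4 → 17:54 UTC.
Chennai is UTC+5:30, so local arrival = 17:54 + 5:30 = 23:24 on Aug 29.

23:24 on Aug 29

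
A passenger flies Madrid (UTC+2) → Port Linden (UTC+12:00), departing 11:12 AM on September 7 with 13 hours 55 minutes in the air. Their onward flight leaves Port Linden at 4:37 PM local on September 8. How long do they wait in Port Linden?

Convert departure to UTC: 11:12 AM − 2:00 = 9:12 AM UTC on Sep 7.
Add 13 hours and 55 minutes flight time → 11:07 PM UTC.
Port Linden is UTC+12:00, so local arrival = 11:07 PM + 12:00 = 11:07 AM on Sep 8.
Layover = 4:37 PM − 11:07 AM = 5 hours 30 minutes.

5 hours 30 minutes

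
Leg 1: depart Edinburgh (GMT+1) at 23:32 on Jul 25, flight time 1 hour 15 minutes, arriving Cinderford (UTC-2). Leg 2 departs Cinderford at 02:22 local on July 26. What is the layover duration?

4 hours 35 minutes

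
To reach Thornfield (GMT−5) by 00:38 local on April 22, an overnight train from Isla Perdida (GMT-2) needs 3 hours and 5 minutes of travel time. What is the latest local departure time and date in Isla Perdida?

00:33 on April 22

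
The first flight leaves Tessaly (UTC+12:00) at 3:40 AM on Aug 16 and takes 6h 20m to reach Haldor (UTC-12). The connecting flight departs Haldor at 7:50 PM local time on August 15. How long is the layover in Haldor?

Convert departure to UTC: 3:40 AM − 12:00 = 3:40 PM UTC on Aug 15.
Add 6 hours 20 minutes flight time → 10:00 PM UTC.
Haldor is UTC−12:00, so local arrival = 10:00 PM − 12:00 = 10:00 AM on Aug 15.
Layover = 7:50 PM − 10:00 AM = 9 hours 50 minutes.

9 hours 50 minutes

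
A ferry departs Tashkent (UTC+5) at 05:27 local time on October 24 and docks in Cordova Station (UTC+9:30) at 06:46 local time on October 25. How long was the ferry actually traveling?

20 hours 49 minutes

Departure in UTC: 05:27 − 5:00 = 00:27 on Oct 24.
Arrival in UTC: 06:46 − 9:30 = 21:16 on Oct 24.
Elapsed = 21:16 − 00:27 = 20 hours 49 minutes.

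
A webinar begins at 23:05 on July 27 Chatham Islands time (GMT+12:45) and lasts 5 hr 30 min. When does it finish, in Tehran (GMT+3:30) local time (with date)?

19:20 on July 27

Convert start to UTC: 23:05 − 12:45 = 10:20 UTC on Jul 27.
Add 5 hours 30 minutes duration → 15:50 UTC.
Tehran is UTC+3:30, so local end time = 15:50 + 3:30 = 19:20 on Jul 27.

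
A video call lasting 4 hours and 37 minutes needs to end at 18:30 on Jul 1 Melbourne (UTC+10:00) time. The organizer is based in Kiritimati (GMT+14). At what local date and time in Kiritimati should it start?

17:53 on July 1

Target end time in UTC: 18:30 − 10:00 = 08:30 on Jul 1.
Subtract 4 hours and 37 minutes → start 03:53 UTC on Jul 1.
Kiritimati is UTC+14:00: 03:53 + 14:00 = 17:53 on Jul 1.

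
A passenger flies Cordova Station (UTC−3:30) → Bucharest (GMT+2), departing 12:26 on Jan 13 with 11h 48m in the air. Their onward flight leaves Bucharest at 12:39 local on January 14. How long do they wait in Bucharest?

Convert departure to UTC: 12:26 + 3:30 = 15:56 UTC on Jan 13.
Add 11 hours 48 minutes flight time → 03:44 UTC (Jan 14).
Bucharest is UTC+2:00, so local arrival = 03:44 + 2:00 = 05:44 on Jan 14.
Layover = 12:39 − 05:44 = 6 hours 55 minutes.

6 hours 55 minutes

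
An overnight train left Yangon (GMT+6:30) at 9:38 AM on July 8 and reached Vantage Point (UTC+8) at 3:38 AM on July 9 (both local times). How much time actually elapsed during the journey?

Departure in UTC: 9:38 AM − 6:30 = 3:08 AM on Jul 8.
Arrival in UTC: 3:38 AM − 8:00 = 7:38 PM on Jul 8.
Elapsed = 7:38 PM − 3:08 AM = 16 hours 30 minutes.

16 hours 30 minutes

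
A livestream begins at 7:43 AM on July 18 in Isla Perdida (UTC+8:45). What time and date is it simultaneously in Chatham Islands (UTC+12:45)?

11:43 AM on Jul 18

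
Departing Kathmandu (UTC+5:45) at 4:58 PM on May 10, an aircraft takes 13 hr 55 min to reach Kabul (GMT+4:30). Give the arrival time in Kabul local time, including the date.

Convert departure to UTC: 4:58 PM − 5:45 = 11:13 AM UTC on May 10.
Add 13 hours and 55 minutes travel time → 1:08 AM UTC (May 11).
Kabul is UTC+4:30, so local arrival = 1:08 AM + 4:30 = 5:38 AM on May 11.

5:38 AM on May 11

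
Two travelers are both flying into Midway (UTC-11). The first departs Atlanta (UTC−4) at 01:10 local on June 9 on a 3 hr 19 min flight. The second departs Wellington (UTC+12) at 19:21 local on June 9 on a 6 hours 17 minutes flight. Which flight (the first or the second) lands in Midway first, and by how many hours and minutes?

the first, by 5 hours 9 minutes

Flight 1 in UTC: 01:10 + 4:00 = 05:10 on Jun 9.
+3 hours and 19 minutes → arrive 08:29 UTC on Jun 9.
Flight 2 in UTC: 19:21 − 12:00 = 07:21 on Jun 9.
+6 hours 17 minutes → arrive 13:38 UTC on Jun 9.
Flight 1 lands earlier by 5 hours 9 minutes.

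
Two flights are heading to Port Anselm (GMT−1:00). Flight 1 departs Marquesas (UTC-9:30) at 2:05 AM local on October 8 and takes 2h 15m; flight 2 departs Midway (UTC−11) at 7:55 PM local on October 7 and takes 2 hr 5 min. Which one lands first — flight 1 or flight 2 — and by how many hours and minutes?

the second, by 4 hours 50 minutes

Flight 1 in UTC: 2:05 AM + 9:30 = 11:35 AM on Oct 8.
+2 hours 15 minutes → arrive 1:50 PM UTC on Oct 8.
Flight 2 in UTC: 7:55 PM + 11:00 = 6:55 AM on Oct 8.
+2 hours 5 minutes → arrive 9:00 AM UTC on Oct 8.
Flight 2 lands earlier by 4 hours 50 minutes.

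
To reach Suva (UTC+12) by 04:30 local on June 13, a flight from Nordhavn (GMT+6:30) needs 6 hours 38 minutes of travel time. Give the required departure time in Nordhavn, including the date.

16:22 on June 12

Target arrival in UTC: 04:30 − 12:00 = 16:30 on Jun 12.
Subtract 6 hours and 38 minutes → departure 09:52 UTC on Jun 12.
Nordhavn is UTC+6:30: 09:52 + 6:30 = 16:22 on Jun 12.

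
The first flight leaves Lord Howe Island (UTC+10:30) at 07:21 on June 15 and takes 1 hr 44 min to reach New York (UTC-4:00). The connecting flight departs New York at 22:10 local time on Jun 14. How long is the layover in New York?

3 hours 35 minutes

Convert departure to UTC: 07:21 − 10:30 = 20:51 UTC on Jun 14.
Add 1 hour and 44 minutes flight time → 22:35 UTC.
New York is UTC−4:00, so local arrival = 22:35 − 4:00 = 18:35 on Jun 14.
Layover = 22:10 − 18:35 = 3 hours 35 minutes.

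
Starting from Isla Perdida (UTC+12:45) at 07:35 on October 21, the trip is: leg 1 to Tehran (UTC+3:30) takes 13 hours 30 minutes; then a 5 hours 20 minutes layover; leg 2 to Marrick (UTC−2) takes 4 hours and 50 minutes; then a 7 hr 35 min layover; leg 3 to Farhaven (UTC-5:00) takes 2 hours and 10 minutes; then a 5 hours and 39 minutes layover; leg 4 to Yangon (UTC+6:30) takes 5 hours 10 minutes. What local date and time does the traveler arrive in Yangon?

21:34 on Oct 22

Convert departure to UTC: 07:35 − 12:45 = 18:50 UTC on Oct 20.
Add 13 hours 30 minutes leg 1 → 08:20 UTC (Oct 21).
Add 5 hours and 20 minutes layover in Tehran → 13:40 UTC.
Add 4 hours and 50 minutes leg 2 → 18:30 UTC.
Add 7 hours 35 minutes layover in Marrick → 02:05 UTC (Oct 22).
Add 2 hours 10 minutes leg 3 → 04:15 UTC.
Add 5 hours and 39 minutes layover in Farhaven → 09:54 UTC.
Add 5 hours and 10 minutes leg 4 → 15:04 UTC.
Yangon is UTC+6:30, so local arrival = 15:04 + 6:30 = 21:34 on Oct 22.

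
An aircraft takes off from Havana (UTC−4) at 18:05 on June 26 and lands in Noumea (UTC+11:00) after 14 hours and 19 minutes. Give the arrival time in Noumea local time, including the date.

23:24 on June 27

Convert departure to UTC: 18:05 + 4:00 = 22:05 UTC on Jun 26.
Add 14 hours and 19 minutes travel time → 12:24 UTC (Jun 27).
Noumea is UTC+11:00, so local arrival = 12:24 + 11:00 = 23:24 on Jun 27.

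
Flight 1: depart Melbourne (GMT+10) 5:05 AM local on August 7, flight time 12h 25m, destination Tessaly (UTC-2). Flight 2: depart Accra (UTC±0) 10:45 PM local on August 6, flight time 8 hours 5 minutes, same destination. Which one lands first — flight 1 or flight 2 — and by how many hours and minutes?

Flight 1 in UTC: 5:05 AM − 10:00 = 7:05 PM on Aug 6.
+12 hours and 25 minutes → arrive 7:30 AM UTC on Aug 7.
Flight 2 departs at 10:45 PM UTC (Aug 6).
+8 hours 5 minutes → arrive 6:50 AM UTC on Aug 7.
Flight 2 lands earlier by 40 minutes.

the second, by 40 minutes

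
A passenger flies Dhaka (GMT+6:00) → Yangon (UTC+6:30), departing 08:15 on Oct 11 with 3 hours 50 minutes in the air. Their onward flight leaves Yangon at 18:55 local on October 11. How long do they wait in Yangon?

Convert departure to UTC: 08:15 − 6:00 = 02:15 UTC on Oct 11.
Add 3 hours and 50 minutes flight time → 06:05 UTC.
Yangon is UTC+6:30, so local arrival = 06:05 + 6:30 = 12:35 on Oct 11.
Layover = 18:55 − 12:35 = 6 hours 20 minutes.

6 hours 20 minutes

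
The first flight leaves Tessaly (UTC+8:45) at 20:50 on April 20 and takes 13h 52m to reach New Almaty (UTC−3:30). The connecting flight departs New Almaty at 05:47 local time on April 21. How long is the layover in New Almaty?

Convert departure to UTC: 20:50 − 8:45 = 12:05 UTC on Apr 20.
Add 13 hours 52 minutes flight time → 01:57 UTC (Apr 21).
New Almaty is UTC−3:30, so local arrival = 01:57 − 3:30 = 22:27 on Apr 20.
Layover = 05:47 − 22:27 (+1 day) = 7 hours 20 minutes.

7 hours 20 minutes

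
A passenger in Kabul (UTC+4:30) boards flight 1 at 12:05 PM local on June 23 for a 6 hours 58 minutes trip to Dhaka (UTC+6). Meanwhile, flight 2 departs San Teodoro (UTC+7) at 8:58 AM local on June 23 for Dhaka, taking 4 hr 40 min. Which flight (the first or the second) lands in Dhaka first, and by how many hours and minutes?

Flight 1 in UTC: 12:05 PM − 4:30 = 7:35 AM on Jun 23.
+6 hours 58 minutes → arrive 2:33 PM UTC on Jun 23.
Flight 2 in UTC: 8:58 AM − 7:00 = 1:58 AM on Jun 23.
+4 hours 40 minutes → arrive 6:38 AM UTC on Jun 23.
Flight 2 lands earlier by 7 hours 55 minutes.

the second, by 7 hours 55 minutes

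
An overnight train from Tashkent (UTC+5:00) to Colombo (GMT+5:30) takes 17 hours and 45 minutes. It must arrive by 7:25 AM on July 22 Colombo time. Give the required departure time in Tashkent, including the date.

Target arrival in UTC: 7:25 AM − 5:30 = 1:55 AM on Jul 22.
Subtract 17 hours 45 minutes → departure 8:10 AM UTC on Jul 21.
Tashkent is UTC+5:00: 8:10 AM + 5:00 = 1:10 PM on Jul 21.

1:10 PM on Jul 21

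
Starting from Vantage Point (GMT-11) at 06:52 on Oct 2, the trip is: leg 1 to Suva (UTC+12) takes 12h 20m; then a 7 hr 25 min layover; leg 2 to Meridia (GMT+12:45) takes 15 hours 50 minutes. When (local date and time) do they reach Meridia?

Convert departure to UTC: 06:52 + 11:00 = 17:52 UTC on Oct 2.
Add 12 hours and 20 minutes leg 1 → 06:12 UTC (Oct 3).
Add 7 hours 25 minutes layover in Suva → 13:37 UTC.
Add 15 hours 50 minutes leg 2 → 05:27 UTC (Oct 4).
Meridia is UTC+12:45, so local arrival = 05:27 + 12:45 = 18:12 on Oct 4.

18:12 on October 4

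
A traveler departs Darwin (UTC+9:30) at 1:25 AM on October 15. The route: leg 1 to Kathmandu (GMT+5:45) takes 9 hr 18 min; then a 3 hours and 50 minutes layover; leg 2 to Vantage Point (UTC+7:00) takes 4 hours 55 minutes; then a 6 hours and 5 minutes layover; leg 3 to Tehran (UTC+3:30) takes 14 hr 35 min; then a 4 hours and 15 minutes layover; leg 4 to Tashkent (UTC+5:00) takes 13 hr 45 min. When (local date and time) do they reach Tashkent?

5:38 AM on October 17

Convert departure to UTC: 1:25 AM − 9:30 = 3:55 PM UTC on Oct 14.
Add 9 hours and 18 minutes leg 1 → 1:13 AM UTC (Oct 15).
Add 3 hours 50 minutes layover in Kathmandu → 5:03 AM UTC.
Add 4 hours and 55 minutes leg 2 → 9:58 AM UTC.
Add 6 hours 5 minutes layover in Vantage Point → 4:03 PM UTC.
Add 14 hours 35 minutes leg 3 → 6:38 AM UTC (Oct 16).
Add 4 hours 15 minutes layover in Tehran → 10:53 AM UTC.
Add 13 hours and 45 minutes leg 4 → 12:38 AM UTC (Oct 17).
Tashkent is UTC+5:00, so local arrival = 12:38 AM + 5:00 = 5:38 AM on Oct 17.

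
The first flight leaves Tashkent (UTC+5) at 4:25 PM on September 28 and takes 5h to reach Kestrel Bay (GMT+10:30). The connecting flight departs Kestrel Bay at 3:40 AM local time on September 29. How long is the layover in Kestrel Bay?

45 minutes

Convert departure to UTC: 4:25 PM − 5:00 = 11:25 AM UTC on Sep 28.
Add 5 hours flight time → 4:25 PM UTC.
Kestrel Bay is UTC+10:30, so local arrival = 4:25 PM + 10:30 = 2:55 AM on Sep 29.
Layover = 3:40 AM − 2:55 AM = 45 minutes.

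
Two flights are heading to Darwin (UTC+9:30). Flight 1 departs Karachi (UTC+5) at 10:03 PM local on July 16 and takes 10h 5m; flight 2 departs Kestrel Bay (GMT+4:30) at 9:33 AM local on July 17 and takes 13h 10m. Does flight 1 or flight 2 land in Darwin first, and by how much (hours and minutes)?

Flight 1 in UTC: 10:03 PM − 5:00 = 5:03 PM on Jul 16.
+10 hours 5 minutes → arrive 3:08 AM UTC on Jul 17.
Flight 2 in UTC: 9:33 AM − 4:30 = 5:03 AM on Jul 17.
+13 hours 10 minutes → arrive 6:13 PM UTC on Jul 17.
Flight 1 lands earlier by 15 hours 5 minutes.

the first, by 15 hours 5 minutes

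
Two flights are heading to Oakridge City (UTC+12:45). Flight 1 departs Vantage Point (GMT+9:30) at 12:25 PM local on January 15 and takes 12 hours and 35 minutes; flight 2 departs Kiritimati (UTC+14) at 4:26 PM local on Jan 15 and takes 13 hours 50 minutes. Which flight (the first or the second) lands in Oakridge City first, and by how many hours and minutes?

Flight 1 in UTC: 12:25 PM − 9:30 = 2:55 AM on Jan 15.
+12 hours and 35 minutes → arrive 3:30 PM UTC on Jan 15.
Flight 2 in UTC: 4:26 PM − 14:00 = 2:26 AM on Jan 15.
+13 hours 50 minutes → arrive 4:16 PM UTC on Jan 15.
Flight 1 lands earlier by 46 minutes.

the first, by 46 minutes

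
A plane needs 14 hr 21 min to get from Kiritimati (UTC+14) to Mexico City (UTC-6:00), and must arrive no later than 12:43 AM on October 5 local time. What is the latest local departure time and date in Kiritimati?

6:22 AM on October 5

Target arrival in UTC: 12:43 AM + 6:00 = 6:43 AM on Oct 5.
Subtract 14 hours and 21 minutes → departure 4:22 PM UTC on Oct 4.
Kiritimati is UTC+14:00: 4:22 PM + 14:00 = 6:22 AM on Oct 5.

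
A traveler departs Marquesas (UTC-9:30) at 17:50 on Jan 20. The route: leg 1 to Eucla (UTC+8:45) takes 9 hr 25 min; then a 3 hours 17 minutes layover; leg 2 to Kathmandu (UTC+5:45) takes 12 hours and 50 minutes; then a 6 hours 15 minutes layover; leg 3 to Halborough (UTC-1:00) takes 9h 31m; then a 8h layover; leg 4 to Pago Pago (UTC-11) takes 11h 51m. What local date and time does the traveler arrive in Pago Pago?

05:29 on January 23

Convert departure to UTC: 17:50 + 9:30 = 03:20 UTC on Jan 21.
Add 9 hours 25 minutes leg 1 → 12:45 UTC.
Add 3 hours and 17 minutes layover in Eucla → 16:02 UTC.
Add 12 hours and 50 minutes leg 2 → 04:52 UTC (Jan 22).
Add 6 hours and 15 minutes layover in Kathmandu → 11:07 UTC.
Add 9 hours 31 minutes leg 3 → 20:38 UTC.
Add 8 hours layover in Halborough → 04:38 UTC (Jan 23).
Add 11 hours 51 minutes leg 4 → 16:29 UTC.
Pago Pago is UTC−11:00, so local arrival = 16:29 − 11:00 = 05:29 on Jan 23.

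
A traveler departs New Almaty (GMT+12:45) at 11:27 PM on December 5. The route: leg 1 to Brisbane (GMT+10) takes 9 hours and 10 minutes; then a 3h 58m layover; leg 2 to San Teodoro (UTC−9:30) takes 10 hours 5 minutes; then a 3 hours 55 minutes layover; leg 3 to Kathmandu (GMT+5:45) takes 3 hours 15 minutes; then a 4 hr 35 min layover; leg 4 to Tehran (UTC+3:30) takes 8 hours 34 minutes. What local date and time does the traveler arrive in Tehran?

Convert departure to UTC: 11:27 PM − 12:45 = 10:42 AM UTC on Dec 5.
Add 9 hours and 10 minutes leg 1 → 7:52 PM UTC.
Add 3 hours 58 minutes layover in Brisbane → 11:50 PM UTC.
Add 10 hours 5 minutes leg 2 → 9:55 AM UTC (Dec 6).
Add 3 hours and 55 minutes layover in San Teodoro → 1:50 PM UTC.
Add 3 hours and 15 minutes leg 3 → 5:05 PM UTC.
Add 4 hours 35 minutes layover in Kathmandu → 9:40 PM UTC.
Add 8 hours 34 minutes leg 4 → 6:14 AM UTC (Dec 7).
Tehran is UTC+3:30, so local arrival = 6:14 AM + 3:30 = 9:44 AM on Dec 7.

9:44 AM on Dec 7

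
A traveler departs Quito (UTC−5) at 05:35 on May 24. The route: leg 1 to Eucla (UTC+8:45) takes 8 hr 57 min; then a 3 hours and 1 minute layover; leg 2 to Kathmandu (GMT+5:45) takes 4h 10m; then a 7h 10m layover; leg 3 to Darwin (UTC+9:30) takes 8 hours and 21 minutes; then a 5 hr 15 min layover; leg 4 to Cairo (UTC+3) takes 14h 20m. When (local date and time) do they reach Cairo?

Convert departure to UTC: 05:35 + 5:00 = 10:35 UTC on May 24.
Add 8 hours and 57 minutes leg 1 → 19:32 UTC.
Add 3 hours 1 minute layover in Eucla → 22:33 UTC.
Add 4 hours 10 minutes leg 2 → 02:43 UTC (May 25).
Add 7 hours 10 minutes layover in Kathmandu → 09:53 UTC.
Add 8 hours and 21 minutes leg 3 → 18:14 UTC.
Add 5 hours 15 minutes layover in Darwin → 23:29 UTC.
Add 14 hours 20 minutes leg 4 → 13:49 UTC (May 26).
Cairo is UTC+3:00, so local arrival = 13:49 + 3:00 = 16:49 on May 26.

16:49 on May 26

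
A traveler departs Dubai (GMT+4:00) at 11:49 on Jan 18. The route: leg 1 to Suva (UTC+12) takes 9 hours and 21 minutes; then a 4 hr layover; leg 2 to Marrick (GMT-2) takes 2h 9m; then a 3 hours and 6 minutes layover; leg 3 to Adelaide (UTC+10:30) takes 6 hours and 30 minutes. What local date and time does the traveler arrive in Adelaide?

Convert departure to UTC: 11:49 − 4:00 = 07:49 UTC on Jan 18.
Add 9 hours 21 minutes leg 1 → 17:10 UTC.
Add 4 hours layover in Suva → 21:10 UTC.
Add 2 hours 9 minutes leg 2 → 23:19 UTC.
Add 3 hours 6 minutes layover in Marrick → 02:25 UTC (Jan 19).
Add 6 hours 30 minutes leg 3 → 08:55 UTC.
Adelaide is UTC+10:30, so local arrival = 08:55 + 10:30 = 19:25 on Jan 19.

19:25 on Jan 19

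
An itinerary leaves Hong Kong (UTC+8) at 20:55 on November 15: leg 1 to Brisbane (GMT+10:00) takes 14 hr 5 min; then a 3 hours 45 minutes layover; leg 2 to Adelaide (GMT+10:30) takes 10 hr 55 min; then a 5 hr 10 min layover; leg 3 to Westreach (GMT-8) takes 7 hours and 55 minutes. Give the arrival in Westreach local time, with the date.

22:45 on November 16

Convert departure to UTC: 20:55 − 8:00 = 12:55 UTC on Nov 15.
Add 14 hours 5 minutes leg 1 → 03:00 UTC (Nov 16).
Add 3 hours and 45 minutes layover in Brisbane → 06:45 UTC.
Add 10 hours and 55 minutes leg 2 → 17:40 UTC.
Add 5 hours and 10 minutes layover in Adelaide → 22:50 UTC.
Add 7 hours 55 minutes leg 3 → 06:45 UTC (Nov 17).
Westreach is UTC−8:00, so local arrival = 06:45 − 8:00 = 22:45 on Nov 16.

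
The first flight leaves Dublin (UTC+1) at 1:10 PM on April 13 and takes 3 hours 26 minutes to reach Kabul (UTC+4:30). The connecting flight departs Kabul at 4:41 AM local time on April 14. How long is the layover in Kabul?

Convert departure to UTC: 1:10 PM − 1:00 = 12:10 PM UTC on Apr 13.
Add 3 hours 26 minutes flight time → 3:36 PM UTC.
Kabul is UTC+4:30, so local arrival = 3:36 PM + 4:30 = 8:06 PM on Apr 13.
Layover = 4:41 AM − 8:06 PM (+1 day) = 8 hours 35 minutes.

8 hours 35 minutes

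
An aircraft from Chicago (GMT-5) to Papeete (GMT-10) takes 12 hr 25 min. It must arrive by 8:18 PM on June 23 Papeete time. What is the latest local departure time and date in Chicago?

Target arrival in UTC: 8:18 PM + 10:00 = 6:18 AM on Jun 24.
Subtract 12 hours 25 minutes → departure 5:53 PM UTC on Jun 23.
Chicago is UTC−5:00: 5:53 PM − 5:00 = 12:53 PM on Jun 23.

12:53 PM on June 23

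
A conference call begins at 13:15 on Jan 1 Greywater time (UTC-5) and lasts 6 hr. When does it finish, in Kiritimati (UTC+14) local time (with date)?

14:15 on Jan 2

Convert start to UTC: 13:15 + 5:00 = 18:15 UTC on Jan 1.
Add 6 hours duration → 00:15 UTC (Jan 2).
Kiritimati is UTC+14:00, so local end time = 00:15 + 14:00 = 14:15 on Jan 2.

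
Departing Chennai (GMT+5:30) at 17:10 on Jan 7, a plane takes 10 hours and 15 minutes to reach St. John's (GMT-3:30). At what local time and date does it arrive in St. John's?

18:25 on January 7

Convert departure to UTC: 17:10 − 5:30 = 11:40 UTC on Jan 7.
Add 10 hours and 15 minutes travel time → 21:55 UTC.
St. John's is UTC−3:30, so local arrival = 21:55 − 3:30 = 18:25 on Jan 7.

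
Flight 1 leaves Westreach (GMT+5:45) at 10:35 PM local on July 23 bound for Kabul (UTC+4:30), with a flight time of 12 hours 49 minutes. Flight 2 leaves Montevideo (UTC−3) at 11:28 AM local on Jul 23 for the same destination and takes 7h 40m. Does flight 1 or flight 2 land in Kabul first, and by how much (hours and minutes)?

Flight 1 in UTC: 10:35 PM − 5:45 = 4:50 PM on Jul 23.
+12 hours and 49 minutes → arrive 5:39 AM UTC on Jul 24.
Flight 2 in UTC: 11:28 AM + 3:00 = 2:28 PM on Jul 23.
+7 hours 40 minutes → arrive 10:08 PM UTC on Jul 23.
Flight 2 lands earlier by 7 hours 31 minutes.

the second, by 7 hours 31 minutes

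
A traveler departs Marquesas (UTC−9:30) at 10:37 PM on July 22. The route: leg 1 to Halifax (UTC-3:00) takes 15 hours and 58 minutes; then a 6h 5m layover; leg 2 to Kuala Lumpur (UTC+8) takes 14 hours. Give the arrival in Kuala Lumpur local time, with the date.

Convert departure to UTC: 10:37 PM + 9:30 = 8:07 AM UTC on Jul 23.
Add 15 hours and 58 minutes leg 1 → 12:05 AM UTC (Jul 24).
Add 6 hours and 5 minutes layover in Halifax → 6:10 AM UTC.
Add 14 hours leg 2 → 8:10 PM UTC.
Kuala Lumpur is UTC+8:00, so local arrival = 8:10 PM + 8:00 = 4:10 AM on Jul 25.

4:10 AM on July 25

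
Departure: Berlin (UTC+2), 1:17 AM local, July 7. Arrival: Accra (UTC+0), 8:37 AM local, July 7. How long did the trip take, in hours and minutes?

9 hours 20 minutes

Accra is 2:00 behind Berlin.
Clock-face elapsed time (ignoring zones) is 7 hours 20 minutes.
Actual elapsed = 7 hours 20 minutes + 2:00 = 9 hours 20 minutes.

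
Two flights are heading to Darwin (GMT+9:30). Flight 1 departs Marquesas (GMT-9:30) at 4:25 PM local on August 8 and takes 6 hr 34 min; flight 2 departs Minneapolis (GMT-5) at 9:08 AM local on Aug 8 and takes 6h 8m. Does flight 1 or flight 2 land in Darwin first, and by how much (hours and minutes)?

Flight 1 in UTC: 4:25 PM + 9:30 = 1:55 AM on Aug 9.
+6 hours 34 minutes → arrive 8:29 AM UTC on Aug 9.
Flight 2 in UTC: 9:08 AM + 5:00 = 2:08 PM on Aug 8.
+6 hours and 8 minutes → arrive 8:16 PM UTC on Aug 8.
Flight 2 lands earlier by 12 hours 13 minutes.

the second, by 12 hours 13 minutes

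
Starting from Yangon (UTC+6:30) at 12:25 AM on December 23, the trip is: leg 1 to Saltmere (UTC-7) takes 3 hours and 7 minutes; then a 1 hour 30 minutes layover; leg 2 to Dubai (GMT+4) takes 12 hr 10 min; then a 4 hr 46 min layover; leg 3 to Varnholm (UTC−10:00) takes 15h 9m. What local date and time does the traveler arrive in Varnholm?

Convert departure to UTC: 12:25 AM − 6:30 = 5:55 PM UTC on Dec 22.
Add 3 hours and 7 minutes leg 1 → 9:02 PM UTC.
Add 1 hour 30 minutes layover in Saltmere → 10:32 PM UTC.
Add 12 hours 10 minutes leg 2 → 10:42 AM UTC (Dec 23).
Add 4 hours 46 minutes layover in Dubai → 3:28 PM UTC.
Add 15 hours and 9 minutes leg 3 → 6:37 AM UTC (Dec 24).
Varnholm is UTC−10:00, so local arrival = 6:37 AM − 10:00 = 8:37 PM on Dec 23.

8:37 PM on Dec 23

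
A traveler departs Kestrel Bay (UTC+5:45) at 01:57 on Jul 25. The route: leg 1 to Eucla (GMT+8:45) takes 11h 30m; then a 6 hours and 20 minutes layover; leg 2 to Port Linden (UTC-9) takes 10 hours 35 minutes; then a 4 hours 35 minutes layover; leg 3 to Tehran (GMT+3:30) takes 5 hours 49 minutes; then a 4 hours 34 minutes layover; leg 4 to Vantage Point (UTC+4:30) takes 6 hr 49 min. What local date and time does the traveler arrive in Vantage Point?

02:54 on July 27

Convert departure to UTC: 01:57 − 5:45 = 20:12 UTC on Jul 24.
Add 11 hours 30 minutes leg 1 → 07:42 UTC (Jul 25).
Add 6 hours and 20 minutes layover in Eucla → 14:02 UTC.
Add 10 hours and 35 minutes leg 2 → 00:37 UTC (Jul 26).
Add 4 hours and 35 minutes layover in Port Linden → 05:12 UTC.
Add 5 hours 49 minutes leg 3 → 11:01 UTC.
Add 4 hours and 34 minutes layover in Tehran → 15:35 UTC.
Add 6 hours 49 minutes leg 4 → 22:24 UTC.
Vantage Point is UTC+4:30, so local arrival = 22:24 + 4:30 = 02:54 on Jul 27.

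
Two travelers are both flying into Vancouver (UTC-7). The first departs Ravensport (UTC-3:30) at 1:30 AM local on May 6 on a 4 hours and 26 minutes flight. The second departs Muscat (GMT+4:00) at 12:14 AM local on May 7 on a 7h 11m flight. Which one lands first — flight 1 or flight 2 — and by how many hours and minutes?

the first, by 17 hours 59 minutes

Flight 1 in UTC: 1:30 AM + 3:30 = 5:00 AM on May 6.
+4 hours and 26 minutes → arrive 9:26 AM UTC on May 6.
Flight 2 in UTC: 12:14 AM − 4:00 = 8:14 PM on May 6.
+7 hours 11 minutes → arrive 3:25 AM UTC on May 7.
Flight 1 lands earlier by 17 hours 59 minutes.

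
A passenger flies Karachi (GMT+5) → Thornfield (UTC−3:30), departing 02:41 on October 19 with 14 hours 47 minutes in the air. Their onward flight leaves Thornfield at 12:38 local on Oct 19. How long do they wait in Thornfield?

Convert departure to UTC: 02:41 − 5:00 = 21:41 UTC on Oct 18.
Add 14 hours and 47 minutes flight time → 12:28 UTC (Oct 19).
Thornfield is UTC−3:30, so local arrival = 12:28 − 3:30 = 08:58 on Oct 19.
Layover = 12:38 − 08:58 = 3 hours 40 minutes.

3 hours 40 minutes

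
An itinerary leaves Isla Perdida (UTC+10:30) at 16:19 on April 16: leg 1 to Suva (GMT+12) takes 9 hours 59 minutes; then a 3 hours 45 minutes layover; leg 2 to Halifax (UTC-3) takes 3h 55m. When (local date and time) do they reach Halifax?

Convert departure to UTC: 16:19 − 10:30 = 05:49 UTC on Apr 16.
Add 9 hours 59 minutes leg 1 → 15:48 UTC.
Add 3 hours and 45 minutes layover in Suva → 19:33 UTC.
Add 3 hours and 55 minutes leg 2 → 23:28 UTC.
Halifax is UTC−3:00, so local arrival = 23:28 − 3:00 = 20:28 on Apr 16.

20:28 on Apr 16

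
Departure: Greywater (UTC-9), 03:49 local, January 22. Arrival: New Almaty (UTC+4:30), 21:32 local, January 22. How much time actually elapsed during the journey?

Departure in UTC: 03:49 + 9:00 = 12:49 on Jan 22.
Arrival in UTC: 21:32 − 4:30 = 17:02 on Jan 22.
Elapsed = 17:02 − 12:49 = 4 hours 13 minutes.

4 hours 13 minutes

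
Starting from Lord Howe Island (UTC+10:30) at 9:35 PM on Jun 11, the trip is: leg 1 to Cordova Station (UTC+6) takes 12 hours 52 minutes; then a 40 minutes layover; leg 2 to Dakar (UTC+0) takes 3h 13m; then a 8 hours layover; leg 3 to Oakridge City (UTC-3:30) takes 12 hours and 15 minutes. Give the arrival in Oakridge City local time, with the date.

Convert departure to UTC: 9:35 PM − 10:30 = 11:05 AM UTC on Jun 11.
Add 12 hours 52 minutes leg 1 → 11:57 PM UTC.
Add 40 minutes layover in Cordova Station → 12:37 AM UTC (Jun 12).
Add 3 hours and 13 minutes leg 2 → 3:50 AM UTC.
Add 8 hours layover in Dakar → 11:50 AM UTC.
Add 12 hours and 15 minutes leg 3 → 12:05 AM UTC (Jun 13).
Oakridge City is UTC−3:30, so local arrival = 12:05 AM − 3:30 = 8:35 PM on Jun 12.

8:35 PM on June 12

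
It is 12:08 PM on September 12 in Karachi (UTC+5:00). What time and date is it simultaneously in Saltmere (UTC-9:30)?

Saltmere is 14:30 behind Karachi.
Shift by the zone difference: 12:08 PM − 14:30 = 9:38 PM on Sep 11 in Saltmere.

9:38 PM on Sep 11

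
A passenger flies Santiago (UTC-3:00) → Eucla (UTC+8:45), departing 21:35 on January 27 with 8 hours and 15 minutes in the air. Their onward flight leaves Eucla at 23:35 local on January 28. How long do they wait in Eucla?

6 hours

Convert departure to UTC: 21:35 + 3:00 = 00:35 UTC on Jan 28.
Add 8 hours 15 minutes flight time → 08:50 UTC.
Eucla is UTC+8:45, so local arrival = 08:50 + 8:45 = 17:35 on Jan 28.
Layover = 23:35 − 17:35 = 6 hours.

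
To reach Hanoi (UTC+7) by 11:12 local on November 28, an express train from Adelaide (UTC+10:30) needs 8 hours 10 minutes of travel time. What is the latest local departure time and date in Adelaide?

06:32 on November 28

Target arrival in UTC: 11:12 − 7:00 = 04:12 on Nov 28.
Subtract 8 hours and 10 minutes → departure 20:02 UTC on Nov 27.
Adelaide is UTC+10:30: 20:02 + 10:30 = 06:32 on Nov 28.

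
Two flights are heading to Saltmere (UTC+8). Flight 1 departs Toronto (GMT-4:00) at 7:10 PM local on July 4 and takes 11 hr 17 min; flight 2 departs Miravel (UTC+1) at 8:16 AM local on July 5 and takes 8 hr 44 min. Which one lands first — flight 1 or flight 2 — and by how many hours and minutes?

Flight 1 in UTC: 7:10 PM + 4:00 = 11:10 PM on Jul 4.
+11 hours 17 minutes → arrive 10:27 AM UTC on Jul 5.
Flight 2 in UTC: 8:16 AM − 1:00 = 7:16 AM on Jul 5.
+8 hours 44 minutes → arrive 4:00 PM UTC on Jul 5.
Flight 1 lands earlier by 5 hours 33 minutes.

the first, by 5 hours 33 minutes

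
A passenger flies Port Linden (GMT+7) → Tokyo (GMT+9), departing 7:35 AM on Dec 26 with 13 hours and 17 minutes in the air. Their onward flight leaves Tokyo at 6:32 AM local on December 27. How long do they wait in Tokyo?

7 hours 40 minutes

Convert departure to UTC: 7:35 AM − 7:00 = 12:35 AM UTC on Dec 26.
Add 13 hours 17 minutes flight time → 1:52 PM UTC.
Tokyo is UTC+9:00, so local arrival = 1:52 PM + 9:00 = 10:52 PM on Dec 26.
Layover = 6:32 AM − 10:52 PM (+1 day) = 7 hours 40 minutes.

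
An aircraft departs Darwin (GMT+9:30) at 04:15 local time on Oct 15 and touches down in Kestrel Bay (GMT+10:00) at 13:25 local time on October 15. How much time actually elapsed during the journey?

8 hours 40 minutes

Departure in UTC: 04:15 − 9:30 = 18:45 on Oct 14.
Arrival in UTC: 13:25 − 10:00 = 03:25 on Oct 15.
Elapsed = 03:25 − 18:45 (+1 day) = 8 hours 40 minutes.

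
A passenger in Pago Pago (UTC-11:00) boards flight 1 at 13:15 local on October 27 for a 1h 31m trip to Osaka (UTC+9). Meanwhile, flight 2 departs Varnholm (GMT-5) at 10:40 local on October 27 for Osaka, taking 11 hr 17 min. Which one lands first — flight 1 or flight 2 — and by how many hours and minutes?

Flight 1 in UTC: 13:15 + 11:00 = 00:15 on Oct 28.
+1 hour and 31 minutes → arrive 01:46 UTC on Oct 28.
Flight 2 in UTC: 10:40 + 5:00 = 15:40 on Oct 27.
+11 hours 17 minutes → arrive 02:57 UTC on Oct 28.
Flight 1 lands earlier by 1 hour 11 minutes.

the first, by 1 hour 11 minutes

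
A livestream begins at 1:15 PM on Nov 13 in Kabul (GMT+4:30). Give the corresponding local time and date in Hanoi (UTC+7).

In UTC: 1:15 PM − 4:30 = 8:45 AM on Nov 13.
Hanoi is UTC+7:00: 8:45 AM + 7:00 = 3:45 PM on Nov 13.

3:45 PM on November 13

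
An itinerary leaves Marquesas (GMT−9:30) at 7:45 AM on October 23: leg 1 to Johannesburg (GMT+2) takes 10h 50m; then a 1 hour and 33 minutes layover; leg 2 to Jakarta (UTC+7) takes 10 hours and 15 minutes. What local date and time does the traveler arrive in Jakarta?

Convert departure to UTC: 7:45 AM + 9:30 = 5:15 PM UTC on Oct 23.
Add 10 hours 50 minutes leg 1 → 4:05 AM UTC (Oct 24).
Add 1 hour and 33 minutes layover in Johannesburg → 5:38 AM UTC.
Add 10 hours and 15 minutes leg 2 → 3:53 PM UTC.
Jakarta is UTC+7:00, so local arrival = 3:53 PM + 7:00 = 10:53 PM on Oct 24.

10:53 PM on October 24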